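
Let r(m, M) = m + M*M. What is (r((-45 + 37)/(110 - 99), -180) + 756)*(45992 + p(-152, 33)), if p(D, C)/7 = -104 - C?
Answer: 16423895364/11 ≈ 1.4931e+9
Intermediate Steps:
p(D, C) = -728 - 7*C (p(D, C) = 7*(-104 - C) = -728 - 7*C)
r(m, M) = m + M**2
(r((-45 + 37)/(110 - 99), -180) + 756)*(45992 + p(-152, 33)) = (((-45 + 37)/(110 - 99) + (-180)**2) + 756)*(45992 + (-728 - 7*33)) = ((-8/11 + 32400) + 756)*(45992 + (-728 - 231)) = ((-8*1/11 + 32400) + 756)*(45992 - 959) = ((-8/11 + 32400) + 756)*45033 = (356392/11 + 756)*45033 = (364708/11)*45033 = 16423895364/11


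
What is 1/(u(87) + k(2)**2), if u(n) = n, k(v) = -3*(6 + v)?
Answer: 1/663 ≈ 0.0015083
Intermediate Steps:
k(v) = -18 - 3*v
1/(u(87) + k(2)**2) = 1/(87 + (-18 - 3*2)**2) = 1/(87 + (-18 - 6)**2) = 1/(87 + (-24)**2) = 1/(87 + 576) = 1/663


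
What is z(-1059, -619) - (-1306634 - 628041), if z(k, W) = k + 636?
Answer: 1934252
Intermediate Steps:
z(k, W) = 636 + k
z(-1059, -619) - (-1306634 - 628041) = (636 - 1059) - (-1306634 - 628041) = -423 - 1*(-1934675) = -423 + 1934675 = 1934252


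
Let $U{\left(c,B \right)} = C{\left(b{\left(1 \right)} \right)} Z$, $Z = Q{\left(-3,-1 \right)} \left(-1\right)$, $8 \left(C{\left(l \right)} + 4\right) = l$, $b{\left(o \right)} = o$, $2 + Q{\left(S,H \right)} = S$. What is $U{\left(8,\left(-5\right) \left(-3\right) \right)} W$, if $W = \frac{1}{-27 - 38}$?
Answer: $\frac{31}{104} \approx 0.29808$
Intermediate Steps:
$Q{\left(S,H \right)} = -2 + S$
$C{\left(l \right)} = -4 + \frac{l}{8}$
$Z = 5$ ($Z = \left(-2 - 3\right) \left(-1\right) = \left(-5\right) \left(-1\right) = 5$)
$W = - \frac{1}{65}$ ($W = \frac{1}{-65} = - \frac{1}{65} \approx -0.015385$)
$U{\left(c,B \right)} = - \frac{155}{8}$ ($U{\left(c,B \right)} = \left(-4 + \frac{1}{8} \cdot 1\right) 5 = \left(-4 + \frac{1}{8}\right) 5 = \left(- \frac{31}{8}\right) 5 = - \frac{155}{8}$)
$U{\left(8,\left(-5\right) \left(-3\right) \right)} W = \left(- \frac{155}{8}\right) \left(- \frac{1}{65}\right) = \frac{31}{104}$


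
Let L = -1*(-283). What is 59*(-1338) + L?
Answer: -78659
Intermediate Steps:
L = 283
59*(-1338) + L = 59*(-1338) + 283 = -78942 + 283 = -78659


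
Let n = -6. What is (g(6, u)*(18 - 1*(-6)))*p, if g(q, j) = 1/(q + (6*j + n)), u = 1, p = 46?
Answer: 184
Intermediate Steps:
g(q, j) = 1/(-6 + q + 6*j) (g(q, j) = 1/(q + (6*j - 6)) = 1/(q + (-6 + 6*j)) = 1/(-6 + q + 6*j))
(g(6, u)*(18 - 1*(-6)))*p = ((18 - 1*(-6))/(-6 + 6 + 6*1))*46 = ((18 + 6)/(-6 + 6 + 6))*46 = (24/6)*46 = ((⅙)*24)*46 = 4*46 = 184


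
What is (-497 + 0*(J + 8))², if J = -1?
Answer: 247009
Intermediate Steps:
(-497 + 0*(J + 8))² = (-497 + 0*(-1 + 8))² = (-497 + 0*7)² = (-497 + 0)² = (-497)² = 247009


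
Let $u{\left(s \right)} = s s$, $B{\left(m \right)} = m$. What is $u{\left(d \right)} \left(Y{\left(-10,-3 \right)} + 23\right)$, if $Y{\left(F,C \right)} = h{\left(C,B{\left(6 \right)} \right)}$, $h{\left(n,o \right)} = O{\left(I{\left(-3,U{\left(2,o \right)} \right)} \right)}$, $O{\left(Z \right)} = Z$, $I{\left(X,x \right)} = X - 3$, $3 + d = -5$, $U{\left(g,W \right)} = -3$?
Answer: $1088$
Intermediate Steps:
$d = -8$ ($d = -3 - 5 = -8$)
$I{\left(X,x \right)} = -3 + X$
$h{\left(n,o \right)} = -6$ ($h{\left(n,o \right)} = -3 - 3 = -6$)
$Y{\left(F,C \right)} = -6$
$u{\left(s \right)} = s^{2}$
$u{\left(d \right)} \left(Y{\left(-10,-3 \right)} + 23\right) = \left(-8\right)^{2} \left(-6 + 23\right) = 64 \cdot 17 = 1088$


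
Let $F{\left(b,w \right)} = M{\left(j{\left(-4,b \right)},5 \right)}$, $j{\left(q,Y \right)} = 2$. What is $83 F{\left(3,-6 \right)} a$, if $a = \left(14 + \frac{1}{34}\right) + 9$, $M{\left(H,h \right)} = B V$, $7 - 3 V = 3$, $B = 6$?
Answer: $\frac{259956}{17} \approx 15292.0$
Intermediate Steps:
$V = \frac{4}{3}$ ($V = \frac{7}{3} - 1 = \frac{4}{3} \approx 1.3333$)
$M{\left(H,h \right)} = 8$ ($M{\left(H,h \right)} = 6 \cdot \frac{4}{3} = 8$)
$F{\left(b,w \right)} = 8$
$a = \frac{783}{34}$ ($a = \left(14 + \frac{1}{34}\right) + 9 = \frac{477}{34} + 9 = \frac{783}{34} \approx 23.029$)
$83 F{\left(3,-6 \right)} a = 83 \cdot 8 \cdot \frac{783}{34} = 664 \cdot \frac{783}{34} = \frac{259956}{17}$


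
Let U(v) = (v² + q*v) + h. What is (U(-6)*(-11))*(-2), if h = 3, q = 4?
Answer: 330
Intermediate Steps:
U(v) = 3 + v² + 4*v (U(v) = (v² + 4*v) + 3 = 3 + v² + 4*v)
(U(-6)*(-11))*(-2) = ((3 + (-6)² + 4*(-6))*(-11))*(-2) = ((3 + 36 - 24)*(-11))*(-2) = (15*(-11))*(-2) = -165*(-2) = 330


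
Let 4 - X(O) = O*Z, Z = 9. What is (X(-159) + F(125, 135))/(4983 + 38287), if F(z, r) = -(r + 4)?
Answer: 648/21635 ≈ 0.029951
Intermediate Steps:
F(z, r) = -4 - r (F(z, r) = -(4 + r) = -4 - r)
X(O) = 4 - 9*O (X(O) = 4 - O*9 = 4 - 9*O)
(X(-159) + F(125, 135))/(4983 + 38287) = ((4 - 9*(-159)) + (-4 - 1*135))/(4983 + 38287) = ((4 + 1431) + (-4 - 135))/43270 = (1435 - 139)*(1/43270) = 1296*(1/43270) = 648/21635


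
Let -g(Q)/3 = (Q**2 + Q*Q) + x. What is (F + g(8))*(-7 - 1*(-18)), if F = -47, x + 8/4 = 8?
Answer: -4939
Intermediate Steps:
x = 6 (x = -2 + 8 = 6)
g(Q) = -18 - 6*Q**2 (g(Q) = -3*((Q**2 + Q*Q) + 6) = -3*((Q**2 + Q**2) + 6) = -3*(2*Q**2 + 6) = -3*(6 + 2*Q**2) = -18 - 6*Q**2)
(F + g(8))*(-7 - 1*(-18)) = (-47 + (-18 - 6*8**2))*(-7 - 1*(-18)) = (-47 + (-18 - 6*64))*(-7 + 18) = (-47 + (-18 - 384))*11 = (-47 - 402)*11 = -449*11 = -4939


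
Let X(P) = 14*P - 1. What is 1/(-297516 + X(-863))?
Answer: -1/309599 ≈ -3.2300e-6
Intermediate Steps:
X(P) = -1 + 14*P
1/(-297516 + X(-863)) = 1/(-297516 + (-1 + 14*(-863))) = 1/(-297516 + (-1 - 12082)) = 1/(-297516 - 12083) = 1/(-309599) = -1/309599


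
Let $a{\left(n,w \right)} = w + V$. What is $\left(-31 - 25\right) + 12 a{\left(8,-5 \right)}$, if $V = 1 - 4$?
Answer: $-152$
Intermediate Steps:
$V = -3$ ($V = 1 - 4 = -3$)
$a{\left(n,w \right)} = -3 + w$ ($a{\left(n,w \right)} = w - 3 = -3 + w$)
$\left(-31 - 25\right) + 12 a{\left(8,-5 \right)} = \left(-31 - 25\right) + 12 \left(-3 - 5\right) = -56 + 12 \left(-8\right) = -56 - 96 = -152$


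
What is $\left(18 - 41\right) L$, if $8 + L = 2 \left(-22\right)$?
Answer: $1196$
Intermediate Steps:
$L = -52$ ($L = -8 + 2 \left(-22\right) = -8 - 44 = -52$)
$\left(18 - 41\right) L = \left(18 - 41\right) \left(-52\right) = \left(-23\right) \left(-52\right) = 1196$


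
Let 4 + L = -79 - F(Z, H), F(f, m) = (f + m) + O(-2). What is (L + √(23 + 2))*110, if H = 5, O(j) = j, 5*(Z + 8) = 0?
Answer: -8030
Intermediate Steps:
Z = -8 (Z = -8 + (⅕)*0 = -8 + 0 = -8)
F(f, m) = -2 + f + m (F(f, m) = (f + m) - 2 = -2 + f + m)
L = -78 (L = -4 + (-79 - (-2 - 8 + 5)) = -4 + (-79 - 1*(-5)) = -4 + (-79 + 5) = -4 - 74 = -78)
(L + √(23 + 2))*110 = (-78 + √(23 + 2))*110 = (-78 + √25)*110 = (-78 + 5)*110 = -73*110 = -8030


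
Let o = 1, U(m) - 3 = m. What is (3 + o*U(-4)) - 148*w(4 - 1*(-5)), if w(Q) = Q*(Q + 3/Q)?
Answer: -12430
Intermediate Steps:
U(m) = 3 + m
(3 + o*U(-4)) - 148*w(4 - 1*(-5)) = (3 + 1*(3 - 4)) - 148*(3 + (4 - 1*(-5))**2) = (3 + 1*(-1)) - 148*(3 + (4 + 5)**2) = (3 - 1) - 148*(3 + 9**2) = 2 - 148*(3 + 81) = 2 - 148*84 = 2 - 12432 = -12430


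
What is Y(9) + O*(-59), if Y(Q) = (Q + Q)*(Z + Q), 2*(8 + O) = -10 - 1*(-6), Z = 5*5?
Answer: 1202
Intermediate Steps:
Z = 25
O = -10 (O = -8 + (-10 - 1*(-6))/2 = -8 + (-10 + 6)/2 = -8 + (1/2)*(-4) = -8 - 2 = -10)
Y(Q) = 2*Q*(25 + Q) (Y(Q) = (Q + Q)*(25 + Q) = (2*Q)*(25 + Q) = 2*Q*(25 + Q))
Y(9) + O*(-59) = 2*9*(25 + 9) - 10*(-59) = 2*9*34 + 590 = 612 + 590 = 1202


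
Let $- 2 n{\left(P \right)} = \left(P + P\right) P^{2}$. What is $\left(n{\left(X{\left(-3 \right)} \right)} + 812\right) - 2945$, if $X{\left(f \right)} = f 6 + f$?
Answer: $7128$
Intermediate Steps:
$X{\left(f \right)} = 7 f$ ($X{\left(f \right)} = 6 f + f = 7 f$)
$n{\left(P \right)} = - P^{3}$ ($n{\left(P \right)} = - \frac{\left(P + P\right) P^{2}}{2} = - \frac{2 P P^{2}}{2} = - \frac{2 P^{3}}{2} = - P^{3}$)
$\left(n{\left(X{\left(-3 \right)} \right)} + 812\right) - 2945 = \left(- \left(7 \left(-3\right)\right)^{3} + 812\right) - 2945 = \left(- \left(-21\right)^{3} + 812\right) - 2945 = \left(\left(-1\right) \left(-9261\right) + 812\right) - 2945 = \left(9261 + 812\right) - 2945 = 10073 - 2945 = 7128$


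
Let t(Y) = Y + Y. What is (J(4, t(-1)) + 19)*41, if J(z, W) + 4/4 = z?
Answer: 902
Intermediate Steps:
t(Y) = 2*Y
J(z, W) = -1 + z
(J(4, t(-1)) + 19)*41 = ((-1 + 4) + 19)*41 = (3 + 19)*41 = 22*41 = 902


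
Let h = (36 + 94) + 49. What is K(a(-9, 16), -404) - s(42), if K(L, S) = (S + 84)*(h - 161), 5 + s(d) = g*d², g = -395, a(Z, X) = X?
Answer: 691025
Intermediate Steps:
h = 179 (h = 130 + 49 = 179)
s(d) = -5 - 395*d²
K(L, S) = 1512 + 18*S (K(L, S) = (S + 84)*(179 - 161) = (84 + S)*18 = 1512 + 18*S)
K(a(-9, 16), -404) - s(42) = (1512 + 18*(-404)) - (-5 - 395*42²) = (1512 - 7272) - (-5 - 395*1764) = -5760 - (-5 - 696780) = -5760 - 1*(-696785) = -5760 + 696785 = 691025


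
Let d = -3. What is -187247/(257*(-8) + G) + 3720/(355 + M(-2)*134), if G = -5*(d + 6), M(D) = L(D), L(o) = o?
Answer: 7998203/60059 ≈ 133.17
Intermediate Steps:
M(D) = D
G = -15 (G = -5*(-3 + 6) = -5*3 = -15)
-187247/(257*(-8) + G) + 3720/(355 + M(-2)*134) = -187247/(257*(-8) - 15) + 3720/(355 - 2*134) = -187247/(-2056 - 15) + 3720/(355 - 268) = -187247/(-2071) + 3720/87 = -187247*(-1/2071) + 3720*(1/87) = 187247/2071 + 1240/29 = 7998203/60059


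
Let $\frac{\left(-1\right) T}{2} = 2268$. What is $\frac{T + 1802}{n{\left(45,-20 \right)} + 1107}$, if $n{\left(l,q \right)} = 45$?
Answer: $- \frac{1367}{576} \approx -2.3733$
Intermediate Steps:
$T = -4536$ ($T = \left(-2\right) 2268 = -4536$)
$\frac{T + 1802}{n{\left(45,-20 \right)} + 1107} = \frac{-4536 + 1802}{45 + 1107} = - \frac{2734}{1152} = \left(-2734\right) \frac{1}{1152} = - \frac{1367}{576}$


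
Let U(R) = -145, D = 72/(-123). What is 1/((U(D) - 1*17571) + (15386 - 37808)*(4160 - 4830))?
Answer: 1/15005024 ≈ 6.6644e-8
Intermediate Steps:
D = -24/41 (D = 72*(-1/123) = -24/41 ≈ -0.58537)
1/((U(D) - 1*17571) + (15386 - 37808)*(4160 - 4830)) = 1/((-145 - 1*17571) + (15386 - 37808)*(4160 - 4830)) = 1/((-145 - 17571) - 22422*(-670)) = 1/(-17716 + 15022740) = 1/15005024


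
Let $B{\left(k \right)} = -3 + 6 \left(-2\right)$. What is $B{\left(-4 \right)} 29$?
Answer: $-435$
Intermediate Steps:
$B{\left(k \right)} = -15$ ($B{\left(k \right)} = -3 - 12 = -15$)
$B{\left(-4 \right)} 29 = \left(-15\right) 29 = -435$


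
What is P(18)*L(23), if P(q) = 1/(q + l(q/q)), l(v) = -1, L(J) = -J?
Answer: -23/17 ≈ -1.3529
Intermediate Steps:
P(q) = 1/(-1 + q) (P(q) = 1/(q - 1) = 1/(-1 + q))
P(18)*L(23) = (-1*23)/(-1 + 18) = -23/17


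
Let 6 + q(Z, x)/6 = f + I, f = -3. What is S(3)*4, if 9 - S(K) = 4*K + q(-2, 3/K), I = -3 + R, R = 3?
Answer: 204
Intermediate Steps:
I = 0 (I = -3 + 3 = 0)
q(Z, x) = -54 (q(Z, x) = -36 + 6*(-3 + 0) = -36 + 6*(-3) = -36 - 18 = -54)
S(K) = 63 - 4*K (S(K) = 9 - (4*K - 54) = 9 - (-54 + 4*K) = 9 + (54 - 4*K) = 63 - 4*K)
S(3)*4 = (63 - 4*3)*4 = (63 - 12)*4 = 51*4 = 204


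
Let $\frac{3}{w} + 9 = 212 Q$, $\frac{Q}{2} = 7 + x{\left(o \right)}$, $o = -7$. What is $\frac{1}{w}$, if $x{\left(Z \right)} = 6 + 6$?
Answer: $\frac{8047}{3} \approx 2682.3$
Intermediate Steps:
$x{\left(Z \right)} = 12$
$Q = 38$ ($Q = 2 \left(7 + 12\right) = 2 \cdot 19 = 38$)
$w = \frac{3}{8047}$ ($w = \frac{3}{-9 + 212 \cdot 38} = \frac{3}{-9 + 8056} = \frac{3}{8047} \approx 0.00037281$)
$\frac{1}{w} = \frac{1}{\frac{3}{8047}} = \frac{8047}{3}$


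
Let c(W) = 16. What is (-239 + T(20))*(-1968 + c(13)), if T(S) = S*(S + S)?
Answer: -1095072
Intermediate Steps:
T(S) = 2*S² (T(S) = S*(2*S) = 2*S²)
(-239 + T(20))*(-1968 + c(13)) = (-239 + 2*20²)*(-1968 + 16) = (-239 + 2*400)*(-1952) = (-239 + 800)*(-1952) = 561*(-1952) = -1095072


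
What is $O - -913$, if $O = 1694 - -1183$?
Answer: $3790$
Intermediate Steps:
$O = 2877$ ($O = 1694 + 1183 = 2877$)
$O - -913 = 2877 - -913 = 2877 + 913 = 3790$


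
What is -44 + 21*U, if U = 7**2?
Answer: 985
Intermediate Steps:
U = 49
-44 + 21*U = -44 + 21*49 = -44 + 1029 = 985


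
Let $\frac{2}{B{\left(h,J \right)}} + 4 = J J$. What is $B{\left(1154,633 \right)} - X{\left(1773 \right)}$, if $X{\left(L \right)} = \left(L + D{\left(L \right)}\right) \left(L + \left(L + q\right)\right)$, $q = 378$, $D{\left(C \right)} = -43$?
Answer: $- \frac{2720058136198}{400685} \approx -6.7885 \cdot 10^{6}$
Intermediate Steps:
$B{\left(h,J \right)} = \frac{2}{-4 + J^{2}}$ ($B{\left(h,J \right)} = \frac{2}{-4 + J J} = \frac{2}{-4 + J^{2}}$)
$X{\left(L \right)} = \left(-43 + L\right) \left(378 + 2 L\right)$ ($X{\left(L \right)} = \left(L - 43\right) \left(L + \left(L + 378\right)\right) = \left(-43 + L\right) \left(L + \left(378 + L\right)\right) = \left(-43 + L\right) \left(378 + 2 L\right)$)
$B{\left(1154,633 \right)} - X{\left(1773 \right)} = \frac{2}{-4 + 633^{2}} - \left(-16254 + 2 \cdot 1773^{2} + 292 \cdot 1773\right) = \frac{2}{-4 + 400689} - \left(-16254 + 2 \cdot 3143529 + 517716\right) = \frac{2}{400685} - \left(-16254 + 6287058 + 517716\right) = 2 \cdot \frac{1}{400685} - 6788520 = \frac{2}{400685} - 6788520 = - \frac{2720058136198}{400685}$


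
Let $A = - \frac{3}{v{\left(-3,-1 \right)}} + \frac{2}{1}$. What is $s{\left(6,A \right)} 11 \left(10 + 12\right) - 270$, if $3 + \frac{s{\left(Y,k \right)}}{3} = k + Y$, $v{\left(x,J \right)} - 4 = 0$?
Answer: $\frac{5631}{2} \approx 2815.5$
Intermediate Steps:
$v{\left(x,J \right)} = 4$ ($v{\left(x,J \right)} = 4 + 0 = 4$)
$A = \frac{5}{4}$ ($A = - \frac{3}{4} + \frac{2}{1} = \left(-3\right) \frac{1}{4} + 2 \cdot 1 = - \frac{3}{4} + 2 = \frac{5}{4} \approx 1.25$)
$s{\left(Y,k \right)} = -9 + 3 Y + 3 k$ ($s{\left(Y,k \right)} = -9 + 3 \left(k + Y\right) = -9 + 3 \left(Y + k\right) = -9 + \left(3 Y + 3 k\right) = -9 + 3 Y + 3 k$)
$s{\left(6,A \right)} 11 \left(10 + 12\right) - 270 = \left(-9 + 3 \cdot 6 + 3 \cdot \frac{5}{4}\right) 11 \left(10 + 12\right) - 270 = \left(-9 + 18 + \frac{15}{4}\right) 11 \cdot 22 - 270 = \frac{51}{4} \cdot 242 - 270 = \frac{6171}{2} - 270 = \frac{5631}{2}$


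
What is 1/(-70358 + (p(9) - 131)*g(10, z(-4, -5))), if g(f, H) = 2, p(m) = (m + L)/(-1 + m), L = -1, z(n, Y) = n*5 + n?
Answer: -1/70618 ≈ -1.4161e-5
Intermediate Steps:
z(n, Y) = 6*n (z(n, Y) = 5*n + n = 6*n)
p(m) = 1 (p(m) = (m - 1)/(-1 + m) = (-1 + m)/(-1 + m) = 1)
1/(-70358 + (p(9) - 131)*g(10, z(-4, -5))) = 1/(-70358 + (1 - 131)*2) = 1/(-70358 - 130*2) = 1/(-70358 - 260) = 1/(-70618) = -1/70618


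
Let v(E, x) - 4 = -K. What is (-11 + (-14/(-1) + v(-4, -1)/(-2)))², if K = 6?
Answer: 16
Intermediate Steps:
v(E, x) = -2 (v(E, x) = 4 - 1*6 = 4 - 6 = -2)
(-11 + (-14/(-1) + v(-4, -1)/(-2)))² = (-11 + (-14/(-1) - 2/(-2)))² = (-11 + (-14*(-1) - 2*(-½)))² = (-11 + (14 + 1))² = (-11 + 15)² = 4² = 16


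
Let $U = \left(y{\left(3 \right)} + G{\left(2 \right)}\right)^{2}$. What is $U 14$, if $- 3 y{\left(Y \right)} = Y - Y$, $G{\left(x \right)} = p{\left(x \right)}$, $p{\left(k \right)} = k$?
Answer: $56$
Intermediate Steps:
$G{\left(x \right)} = x$
$y{\left(Y \right)} = 0$ ($y{\left(Y \right)} = - \frac{Y - Y}{3} = \left(- \frac{1}{3}\right) 0 = 0$)
$U = 4$ ($U = \left(0 + 2\right)^{2} = 2^{2} = 4$)
$U 14 = 4 \cdot 14 = 56$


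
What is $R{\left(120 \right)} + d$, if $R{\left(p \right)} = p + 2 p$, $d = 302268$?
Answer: $302628$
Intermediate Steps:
$R{\left(p \right)} = 3 p$
$R{\left(120 \right)} + d = 3 \cdot 120 + 302268 = 360 + 302268 = 302628$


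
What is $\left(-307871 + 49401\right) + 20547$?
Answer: $-237923$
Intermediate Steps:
$\left(-307871 + 49401\right) + 20547 = -258470 + 20547 = -237923$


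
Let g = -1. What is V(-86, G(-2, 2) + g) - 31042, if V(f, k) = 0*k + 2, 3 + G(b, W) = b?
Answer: -31040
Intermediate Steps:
G(b, W) = -3 + b
V(f, k) = 2 (V(f, k) = 0 + 2 = 2)
V(-86, G(-2, 2) + g) - 31042 = 2 - 31042 = -31040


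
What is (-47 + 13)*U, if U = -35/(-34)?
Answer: -35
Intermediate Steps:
U = 35/34 (U = -35*(-1/34) = 35/34 ≈ 1.0294)
(-47 + 13)*U = (-47 + 13)*(35/34) = -34*35/34 = -35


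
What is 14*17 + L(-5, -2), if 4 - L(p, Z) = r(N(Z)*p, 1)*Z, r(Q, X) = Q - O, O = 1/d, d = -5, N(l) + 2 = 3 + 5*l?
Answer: 1662/5 ≈ 332.40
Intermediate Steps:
N(l) = 1 + 5*l (N(l) = -2 + (3 + 5*l) = 1 + 5*l)
O = -⅕ (O = 1/(-5) = -⅕ ≈ -0.20000)
r(Q, X) = ⅕ + Q (r(Q, X) = Q - 1*(-⅕) = Q + ⅕ = ⅕ + Q)
L(p, Z) = 4 - Z*(⅕ + p*(1 + 5*Z)) (L(p, Z) = 4 - (⅕ + (1 + 5*Z)*p)*Z = 4 - (⅕ + p*(1 + 5*Z))*Z = 4 - Z*(⅕ + p*(1 + 5*Z)))
14*17 + L(-5, -2) = 14*17 + (4 - ⅕*(-2)*(1 + 5*(-5)*(1 + 5*(-2)))) = 238 + (4 - ⅕*(-2)*(1 + 5*(-5)*(1 - 10))) = 238 + (4 - ⅕*(-2)*(1 + 5*(-5)*(-9))) = 238 + (4 - ⅕*(-2)*(1 + 225)) = 238 + (4 - ⅕*(-2)*226) = 238 + (4 + 452/5) = 238 + 472/5 = 1662/5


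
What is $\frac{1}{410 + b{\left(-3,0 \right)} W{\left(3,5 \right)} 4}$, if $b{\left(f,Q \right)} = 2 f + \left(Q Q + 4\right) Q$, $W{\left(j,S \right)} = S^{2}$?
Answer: $- \frac{1}{190} \approx -0.0052632$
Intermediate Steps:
$b{\left(f,Q \right)} = 2 f + Q \left(4 + Q^{2}\right)$ ($b{\left(f,Q \right)} = 2 f + \left(Q^{2} + 4\right) Q = 2 f + \left(4 + Q^{2}\right) Q = 2 f + Q \left(4 + Q^{2}\right)$)
$\frac{1}{410 + b{\left(-3,0 \right)} W{\left(3,5 \right)} 4} = \frac{1}{410 + \left(0^{3} + 2 \left(-3\right) + 4 \cdot 0\right) 5^{2} \cdot 4} = \frac{1}{410 + \left(0 - 6 + 0\right) 25 \cdot 4} = \frac{1}{410 + \left(-6\right) 25 \cdot 4} = \frac{1}{410 - 600} = \frac{1}{-190} = - \frac{1}{190}$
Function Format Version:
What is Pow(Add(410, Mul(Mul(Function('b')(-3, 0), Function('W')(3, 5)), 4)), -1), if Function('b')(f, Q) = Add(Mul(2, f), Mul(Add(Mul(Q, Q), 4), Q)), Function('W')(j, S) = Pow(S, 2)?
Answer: Rational(-1, 190) ≈ -0.0052632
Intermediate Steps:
Function('b')(f, Q) = Add(Mul(2, f), Mul(Q, Add(4, Pow(Q, 2)))) (Function('b')(f, Q) = Add(Mul(2, f), Mul(Add(Pow(Q, 2), 4), Q)) = Add(Mul(2, f), Mul(Add(4, Pow(Q, 2)), Q)) = Add(Mul(2, f), Mul(Q, Add(4, Pow(Q, 2)))))
Pow(Add(410, Mul(Mul(Function('b')(-3, 0), Function('W')(3, 5)), 4)), -1) = Pow(Add(410, Mul(Mul(Add(Pow(0, 3), Mul(2, -3), Mul(4, 0)), Pow(5, 2)), 4)), -1) = Pow(Add(410, Mul(Mul(Add(0, -6, 0), 25), 4)), -1) = Pow(Add(410, Mul(Mul(-6, 25), 4)), -1) = Pow(Add(410, Mul(-150, 4)), -1) = Pow(Add(410, -600), -1) = Pow(-190, -1) = Rational(-1, 190)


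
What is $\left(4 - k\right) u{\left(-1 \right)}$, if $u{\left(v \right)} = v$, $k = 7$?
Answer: $3$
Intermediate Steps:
$\left(4 - k\right) u{\left(-1 \right)} = \left(4 - 7\right) \left(-1\right) = \left(-3\right) \left(-1\right) = 3$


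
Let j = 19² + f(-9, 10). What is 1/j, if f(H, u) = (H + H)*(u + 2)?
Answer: 1/145 ≈ 0.0068966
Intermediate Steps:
f(H, u) = 2*H*(2 + u) (f(H, u) = (2*H)*(2 + u) = 2*H*(2 + u))
j = 145 (j = 19² + 2*(-9)*(2 + 10) = 361 + 2*(-9)*12 = 361 - 216 = 145)
1/j = 1/145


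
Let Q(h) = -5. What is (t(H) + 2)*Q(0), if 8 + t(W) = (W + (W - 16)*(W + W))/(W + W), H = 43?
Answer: -215/2 ≈ -107.50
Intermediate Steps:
t(W) = -8 + (W + 2*W*(-16 + W))/(2*W) (t(W) = -8 + (W + (W - 16)*(W + W))/(W + W) = -8 + (W + (-16 + W)*(2*W))/((2*W)) = -8 + (W + 2*W*(-16 + W))*(1/(2*W)) = -8 + (W + 2*W*(-16 + W))/(2*W))
(t(H) + 2)*Q(0) = ((-47/2 + 43) + 2)*(-5) = (39/2 + 2)*(-5) = (43/2)*(-5) = -215/2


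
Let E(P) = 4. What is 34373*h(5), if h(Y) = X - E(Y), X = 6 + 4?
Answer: 206238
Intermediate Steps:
X = 10
h(Y) = 6 (h(Y) = 10 - 1*4 = 10 - 4 = 6)
34373*h(5) = 34373*6 = 206238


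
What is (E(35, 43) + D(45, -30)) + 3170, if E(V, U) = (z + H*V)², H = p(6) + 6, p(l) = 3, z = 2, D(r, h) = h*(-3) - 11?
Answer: 103738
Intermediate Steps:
D(r, h) = -11 - 3*h (D(r, h) = -3*h - 11 = -11 - 3*h)
H = 9 (H = 3 + 6 = 9)
E(V, U) = (2 + 9*V)²
(E(35, 43) + D(45, -30)) + 3170 = ((2 + 9*35)² + (-11 - 3*(-30))) + 3170 = ((2 + 315)² + (-11 + 90)) + 3170 = (317² + 79) + 3170 = (100489 + 79) + 3170 = 100568 + 3170 = 103738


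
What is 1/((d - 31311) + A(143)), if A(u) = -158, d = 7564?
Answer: -1/23905 ≈ -4.1832e-5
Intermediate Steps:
1/((d - 31311) + A(143)) = 1/((7564 - 31311) - 158) = 1/(-23747 - 158) = 1/(-23905) = -1/23905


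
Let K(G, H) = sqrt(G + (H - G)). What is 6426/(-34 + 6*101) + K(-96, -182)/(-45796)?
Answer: 3213/286 - I*sqrt(182)/45796 ≈ 11.234 - 0.00029458*I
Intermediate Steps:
K(G, H) = sqrt(H)
6426/(-34 + 6*101) + K(-96, -182)/(-45796) = 6426/(-34 + 6*101) + sqrt(-182)/(-45796) = 6426/(-34 + 606) + (I*sqrt(182))*(-1/45796) = 6426/572 - I*sqrt(182)/45796 = 6426*(1/572) - I*sqrt(182)/45796 = 3213/286 - I*sqrt(182)/45796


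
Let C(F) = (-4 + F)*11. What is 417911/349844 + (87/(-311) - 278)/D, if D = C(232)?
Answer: 176847079/163202226 ≈ 1.0836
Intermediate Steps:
C(F) = -44 + 11*F
D = 2508 (D = -44 + 11*232 = -44 + 2552 = 2508)
417911/349844 + (87/(-311) - 278)/D = 417911/349844 + (87/(-311) - 278)/2508 = 417911*(1/349844) + (87*(-1/311) - 278)*(1/2508) = 417911/349844 + (-87/311 - 278)*(1/2508) = 417911/349844 - 86545/311*1/2508 = 417911/349844 - 4555/41052 = 176847079/163202226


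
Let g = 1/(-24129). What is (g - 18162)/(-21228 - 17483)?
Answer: 438230899/934057719 ≈ 0.46917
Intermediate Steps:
g = -1/24129 ≈ -4.1444e-5
(g - 18162)/(-21228 - 17483) = (-1/24129 - 18162)/(-21228 - 17483) = -438230899/24129/(-38711) = -438230899/24129*(-1/38711) = 438230899/934057719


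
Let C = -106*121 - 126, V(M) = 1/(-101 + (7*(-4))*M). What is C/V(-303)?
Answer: -108576616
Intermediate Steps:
V(M) = 1/(-101 - 28*M)
C = -12952 (C = -12826 - 126 = -12952)
C/V(-303) = -12952/((-1/(101 + 28*(-303)))) = -12952/((-1/(101 - 8484))) = -12952/((-1/(-8383))) = -12952/((-1*(-1/8383))) = -12952/1/8383 = -12952*8383 = -108576616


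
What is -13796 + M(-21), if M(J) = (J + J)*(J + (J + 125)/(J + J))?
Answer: -12810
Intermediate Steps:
M(J) = 2*J*(J + (125 + J)/(2*J)) (M(J) = (2*J)*(J + (125 + J)/((2*J))) = (2*J)*(J + (125 + J)*(1/(2*J))) = (2*J)*(J + (125 + J)/(2*J)) = 2*J*(J + (125 + J)/(2*J)))
-13796 + M(-21) = -13796 + (125 - 21 + 2*(-21)²) = -13796 + (125 - 21 + 2*441) = -13796 + (125 - 21 + 882) = -13796 + 986 = -12810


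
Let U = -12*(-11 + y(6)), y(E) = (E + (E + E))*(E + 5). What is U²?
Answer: 5035536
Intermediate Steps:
y(E) = 3*E*(5 + E) (y(E) = (E + 2*E)*(5 + E) = (3*E)*(5 + E) = 3*E*(5 + E))
U = -2244 (U = -12*(-11 + 3*6*(5 + 6)) = -12*(-11 + 3*6*11) = -12*(-11 + 198) = -12*187 = -2244)
U² = (-2244)² = 5035536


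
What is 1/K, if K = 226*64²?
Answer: 1/925696 ≈ 1.0803e-6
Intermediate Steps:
K = 925696 (K = 226*4096 = 925696)
1/K = 1/925696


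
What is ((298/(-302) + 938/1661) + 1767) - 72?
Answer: 2814694/1661 ≈ 1694.6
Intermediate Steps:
((298/(-302) + 938/1661) + 1767) - 72 = ((298*(-1/302) + 938*(1/1661)) + 1767) - 72 = ((-149/151 + 938/1661) + 1767) - 72 = (-701/1661 + 1767) - 72 = 2934286/1661 - 72 = 2814694/1661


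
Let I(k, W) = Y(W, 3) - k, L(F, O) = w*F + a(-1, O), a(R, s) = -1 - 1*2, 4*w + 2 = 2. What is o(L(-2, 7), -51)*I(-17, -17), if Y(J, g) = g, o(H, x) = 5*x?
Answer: -5100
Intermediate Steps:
w = 0 (w = -½ + (¼)*2 = -½ + ½ = 0)
a(R, s) = -3 (a(R, s) = -1 - 2 = -3)
L(F, O) = -3 (L(F, O) = 0*F - 3 = 0 - 3 = -3)
I(k, W) = 3 - k
o(L(-2, 7), -51)*I(-17, -17) = (5*(-51))*(3 - 1*(-17)) = -255*(3 + 17) = -255*20 = -5100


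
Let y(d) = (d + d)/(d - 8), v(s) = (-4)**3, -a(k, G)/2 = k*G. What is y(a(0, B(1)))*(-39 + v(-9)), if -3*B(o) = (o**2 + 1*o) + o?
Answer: 0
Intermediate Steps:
B(o) = -2*o/3 - o**2/3 (B(o) = -((o**2 + 1*o) + o)/3 = -((o**2 + o) + o)/3 = -((o + o**2) + o)/3 = -(o**2 + 2*o)/3 = -2*o/3 - o**2/3)
a(k, G) = -2*G*k (a(k, G) = -2*k*G = -2*G*k)
v(s) = -64
y(d) = 2*d/(-8 + d) (y(d) = (2*d)/(-8 + d) = 2*d/(-8 + d))
y(a(0, B(1)))*(-39 + v(-9)) = (2*(-2*(-1/3*1*(2 + 1))*0)/(-8 - 2*(-1/3*1*(2 + 1))*0))*(-39 - 64) = (2*(-2*(-1/3*1*3)*0)/(-8 - 2*(-1/3*1*3)*0))*(-103) = (2*(-2*(-1)*0)/(-8 - 2*(-1)*0))*(-103) = (2*0/(-8 + 0))*(-103) = (2*0/(-8))*(-103) = (2*0*(-1/8))*(-103) = 0*(-103) = 0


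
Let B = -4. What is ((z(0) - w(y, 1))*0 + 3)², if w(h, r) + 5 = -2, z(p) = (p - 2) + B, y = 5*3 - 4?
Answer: 9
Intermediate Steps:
y = 11 (y = 15 - 4 = 11)
z(p) = -6 + p (z(p) = (p - 2) - 4 = (-2 + p) - 4 = -6 + p)
w(h, r) = -7 (w(h, r) = -5 - 2 = -7)
((z(0) - w(y, 1))*0 + 3)² = (((-6 + 0) - 1*(-7))*0 + 3)² = ((-6 + 7)*0 + 3)² = (1*0 + 3)² = (0 + 3)² = 3² = 9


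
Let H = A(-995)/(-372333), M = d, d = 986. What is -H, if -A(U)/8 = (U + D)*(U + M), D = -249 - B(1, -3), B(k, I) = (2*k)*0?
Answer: -29856/124111 ≈ -0.24056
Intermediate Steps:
M = 986
B(k, I) = 0
D = -249 (D = -249 - 1*0 = -249 + 0 = -249)
A(U) = -8*(-249 + U)*(986 + U) (A(U) = -8*(U - 249)*(U + 986) = -8*(-249 + U)*(986 + U))
H = 29856/124111 (H = (1964112 - 5896*(-995) - 8*(-995)²)/(-372333) = (1964112 + 5866520 - 8*990025)*(-1/372333) = (1964112 + 5866520 - 7920200)*(-1/372333) = -89568*(-1/372333) = 29856/124111 ≈ 0.24056)
-H = -1*29856/124111 = -29856/124111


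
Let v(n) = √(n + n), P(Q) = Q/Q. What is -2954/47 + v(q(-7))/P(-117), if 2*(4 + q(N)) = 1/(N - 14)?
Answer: -2954/47 + 13*I*√21/21 ≈ -62.851 + 2.8368*I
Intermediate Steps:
P(Q) = 1
q(N) = -4 + 1/(2*(-14 + N)) (q(N) = -4 + 1/(2*(N - 14)) = -4 + 1/(2*(-14 + N)))
v(n) = √2*√n (v(n) = √(2*n) = √2*√n)
-2954/47 + v(q(-7))/P(-117) = -2954/47 + (√2*√((113 - 8*(-7))/(2*(-14 - 7))))/1 = -2954*1/47 + (√2*√((½)*(113 + 56)/(-21)))*1 = -2954/47 + (√2*√((½)*(-1/21)*169))*1 = -2954/47 + (√2*√(-169/42))*1 = -2954/47 + (√2*(13*I*√42/42))*1 = -2954/47 + (13*I*√21/21)*1 = -2954/47 + 13*I*√21/21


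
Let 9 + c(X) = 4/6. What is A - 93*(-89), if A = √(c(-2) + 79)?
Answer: 8277 + 2*√159/3 ≈ 8285.4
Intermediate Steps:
c(X) = -25/3 (c(X) = -9 + 4/6 = -9 + 4*(⅙) = -9 + ⅔ = -25/3)
A = 2*√159/3 (A = √(-25/3 + 79) = √(212/3) = 2*√159/3 ≈ 8.4063)
A - 93*(-89) = 2*√159/3 - 93*(-89) = 2*√159/3 + 8277 = 8277 + 2*√159/3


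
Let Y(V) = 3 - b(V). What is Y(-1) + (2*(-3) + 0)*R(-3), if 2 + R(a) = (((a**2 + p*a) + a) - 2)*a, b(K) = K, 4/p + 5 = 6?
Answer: -128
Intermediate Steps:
p = 4 (p = 4/(-5 + 6) = 4/1 = 4*1 = 4)
R(a) = -2 + a*(-2 + a**2 + 5*a) (R(a) = -2 + (((a**2 + 4*a) + a) - 2)*a = -2 + ((a**2 + 5*a) - 2)*a = -2 + (-2 + a**2 + 5*a)*a = -2 + a*(-2 + a**2 + 5*a))
Y(V) = 3 - V
Y(-1) + (2*(-3) + 0)*R(-3) = (3 - 1*(-1)) + (2*(-3) + 0)*(-2 + (-3)**3 - 2*(-3) + 5*(-3)**2) = (3 + 1) + (-6 + 0)*(-2 - 27 + 6 + 5*9) = 4 - 6*(-2 - 27 + 6 + 45) = 4 - 6*22 = 4 - 132 = -128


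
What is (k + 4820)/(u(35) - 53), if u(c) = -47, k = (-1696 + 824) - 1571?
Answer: -2377/100 ≈ -23.770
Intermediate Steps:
k = -2443 (k = -872 - 1571 = -2443)
(k + 4820)/(u(35) - 53) = (-2443 + 4820)/(-47 - 53) = 2377/(-100) = 2377*(-1/100) = -2377/100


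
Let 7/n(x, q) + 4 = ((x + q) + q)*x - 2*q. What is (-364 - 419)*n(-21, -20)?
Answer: -1827/439 ≈ -4.1617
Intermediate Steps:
n(x, q) = 7/(-4 - 2*q + x*(x + 2*q)) (n(x, q) = 7/(-4 + (((x + q) + q)*x - 2*q)) = 7/(-4 + (((q + x) + q)*x - 2*q)) = 7/(-4 + ((x + 2*q)*x - 2*q)) = 7/(-4 + (x*(x + 2*q) - 2*q)) = 7/(-4 + (-2*q + x*(x + 2*q))) = 7/(-4 - 2*q + x*(x + 2*q)))
(-364 - 419)*n(-21, -20) = (-364 - 419)*(7/(-4 + (-21)**2 - 2*(-20) + 2*(-20)*(-21))) = -5481/(-4 + 441 + 40 + 840) = -5481/1317 = -783*7/1317 = -1827/439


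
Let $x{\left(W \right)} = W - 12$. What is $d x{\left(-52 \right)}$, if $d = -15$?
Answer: $960$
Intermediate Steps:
$x{\left(W \right)} = -12 + W$
$d x{\left(-52 \right)} = - 15 \left(-12 - 52\right) = \left(-15\right) \left(-64\right) = 960$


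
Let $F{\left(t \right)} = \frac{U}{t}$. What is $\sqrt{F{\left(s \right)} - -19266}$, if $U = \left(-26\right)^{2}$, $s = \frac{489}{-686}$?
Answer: $\frac{13 \sqrt{25917978}}{489} \approx 135.34$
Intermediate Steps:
$s = - \frac{489}{686}$ ($s = 489 \left(- \frac{1}{686}\right) = - \frac{489}{686} \approx -0.71283$)
$U = 676$
$F{\left(t \right)} = \frac{676}{t}$
$\sqrt{F{\left(s \right)} - -19266} = \sqrt{\frac{676}{- \frac{489}{686}} - -19266} = \sqrt{676 \left(- \frac{686}{489}\right) + \left(19608 - 342\right)} = \sqrt{- \frac{463736}{489} + 19266} = \sqrt{\frac{8957338}{489}} = \frac{13 \sqrt{25917978}}{489}$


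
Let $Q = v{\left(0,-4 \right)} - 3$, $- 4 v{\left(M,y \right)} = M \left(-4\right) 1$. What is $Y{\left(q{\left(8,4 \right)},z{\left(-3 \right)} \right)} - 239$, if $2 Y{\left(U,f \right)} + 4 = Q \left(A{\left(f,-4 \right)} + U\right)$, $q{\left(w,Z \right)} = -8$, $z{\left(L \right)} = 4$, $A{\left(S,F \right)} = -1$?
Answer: $- \frac{455}{2} \approx -227.5$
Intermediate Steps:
$v{\left(M,y \right)} = M$ ($v{\left(M,y \right)} = - \frac{M \left(-4\right) 1}{4} = - \frac{- 4 M 1}{4} = - \frac{\left(-4\right) M}{4} = M$)
$Q = -3$ ($Q = 0 - 3 = -3$)
$Y{\left(U,f \right)} = - \frac{1}{2} - \frac{3 U}{2}$ ($Y{\left(U,f \right)} = -2 + \frac{\left(-3\right) \left(-1 + U\right)}{2} = -2 + \frac{3 - 3 U}{2} = -2 - \left(- \frac{3}{2} + \frac{3 U}{2}\right) = - \frac{1}{2} - \frac{3 U}{2}$)
$Y{\left(q{\left(8,4 \right)},z{\left(-3 \right)} \right)} - 239 = \left(- \frac{1}{2} - -12\right) - 239 = \left(- \frac{1}{2} + 12\right) - 239 = \frac{23}{2} - 239 = - \frac{455}{2}$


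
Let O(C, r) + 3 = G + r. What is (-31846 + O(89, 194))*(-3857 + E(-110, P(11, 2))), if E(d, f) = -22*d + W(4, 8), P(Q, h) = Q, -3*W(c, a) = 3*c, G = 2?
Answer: 45611973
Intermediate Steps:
W(c, a) = -c
E(d, f) = -4 - 22*d (E(d, f) = -22*d - 1*4 = -22*d - 4 = -4 - 22*d)
O(C, r) = -1 + r (O(C, r) = -3 + (2 + r) = -1 + r)
(-31846 + O(89, 194))*(-3857 + E(-110, P(11, 2))) = (-31846 + (-1 + 194))*(-3857 + (-4 - 22*(-110))) = (-31846 + 193)*(-3857 + (-4 + 2420)) = -31653*(-3857 + 2416) = -31653*(-1441) = 45611973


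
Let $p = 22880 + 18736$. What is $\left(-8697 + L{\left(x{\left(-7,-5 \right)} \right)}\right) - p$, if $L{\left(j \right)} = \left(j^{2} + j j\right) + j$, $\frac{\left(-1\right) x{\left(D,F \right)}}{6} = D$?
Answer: $-46743$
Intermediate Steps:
$x{\left(D,F \right)} = - 6 D$
$L{\left(j \right)} = j + 2 j^{2}$ ($L{\left(j \right)} = \left(j^{2} + j^{2}\right) + j = 2 j^{2} + j = j + 2 j^{2}$)
$p = 41616$
$\left(-8697 + L{\left(x{\left(-7,-5 \right)} \right)}\right) - p = \left(-8697 + \left(-6\right) \left(-7\right) \left(1 + 2 \left(\left(-6\right) \left(-7\right)\right)\right)\right) - 41616 = \left(-8697 + 42 \left(1 + 2 \cdot 42\right)\right) - 41616 = \left(-8697 + 42 \left(1 + 84\right)\right) - 41616 = \left(-8697 + 42 \cdot 85\right) - 41616 = \left(-8697 + 3570\right) - 41616 = -5127 - 41616 = -46743$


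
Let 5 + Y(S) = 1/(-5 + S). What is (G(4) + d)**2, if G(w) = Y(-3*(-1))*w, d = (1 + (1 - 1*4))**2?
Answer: 324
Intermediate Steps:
Y(S) = -5 + 1/(-5 + S)
d = 4 (d = (1 + (1 - 4))**2 = (1 - 3)**2 = (-2)**2 = 4)
G(w) = -11*w/2 (G(w) = ((26 - (-15)*(-1))/(-5 - 3*(-1)))*w = ((26 - 5*3)/(-5 + 3))*w = ((26 - 15)/(-2))*w = (-1/2*11)*w = -11*w/2)
(G(4) + d)**2 = (-11/2*4 + 4)**2 = (-22 + 4)**2 = (-18)**2 = 324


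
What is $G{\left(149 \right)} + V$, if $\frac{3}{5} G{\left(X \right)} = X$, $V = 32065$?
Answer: $\frac{96940}{3} \approx 32313.0$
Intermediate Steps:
$G{\left(X \right)} = \frac{5 X}{3}$
$G{\left(149 \right)} + V = \frac{5}{3} \cdot 149 + 32065 = \frac{745}{3} + 32065 = \frac{96940}{3}$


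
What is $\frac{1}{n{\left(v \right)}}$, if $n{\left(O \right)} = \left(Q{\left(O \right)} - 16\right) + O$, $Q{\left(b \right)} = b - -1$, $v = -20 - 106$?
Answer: $- \frac{1}{267} \approx -0.0037453$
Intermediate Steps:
$v = -126$
$Q{\left(b \right)} = 1 + b$ ($Q{\left(b \right)} = b + 1 = 1 + b$)
$n{\left(O \right)} = -15 + 2 O$ ($n{\left(O \right)} = \left(\left(1 + O\right) - 16\right) + O = \left(-15 + O\right) + O = -15 + 2 O$)
$\frac{1}{n{\left(v \right)}} = \frac{1}{-15 + 2 \left(-126\right)} = \frac{1}{-15 - 252} = \frac{1}{-267} = - \frac{1}{267}$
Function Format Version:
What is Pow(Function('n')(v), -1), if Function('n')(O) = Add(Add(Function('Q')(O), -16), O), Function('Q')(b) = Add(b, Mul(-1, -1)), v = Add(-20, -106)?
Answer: Rational(-1, 267) ≈ -0.0037453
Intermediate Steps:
v = -126
Function('Q')(b) = Add(1, b) (Function('Q')(b) = Add(b, 1) = Add(1, b))
Function('n')(O) = Add(-15, Mul(2, O)) (Function('n')(O) = Add(Add(Add(1, O), -16), O) = Add(Add(-15, O), O) = Add(-15, Mul(2, O)))
Pow(Function('n')(v), -1) = Pow(Add(-15, Mul(2, -126)), -1) = Pow(Add(-15, -252), -1) = Pow(-267, -1) = Rational(-1, 267)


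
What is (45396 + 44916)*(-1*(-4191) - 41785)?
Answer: -3395189328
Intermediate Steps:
(45396 + 44916)*(-1*(-4191) - 41785) = 90312*(4191 - 41785) = 90312*(-37594) = -3395189328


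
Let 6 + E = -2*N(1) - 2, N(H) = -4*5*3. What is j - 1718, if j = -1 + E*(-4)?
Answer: -2167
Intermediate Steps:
N(H) = -60 (N(H) = -20*3 = -60)
E = 112 (E = -6 + (-2*(-60) - 2) = -6 + (120 - 2) = -6 + 118 = 112)
j = -449 (j = -1 + 112*(-4) = -1 - 448 = -449)
j - 1718 = -449 - 1718 = -2167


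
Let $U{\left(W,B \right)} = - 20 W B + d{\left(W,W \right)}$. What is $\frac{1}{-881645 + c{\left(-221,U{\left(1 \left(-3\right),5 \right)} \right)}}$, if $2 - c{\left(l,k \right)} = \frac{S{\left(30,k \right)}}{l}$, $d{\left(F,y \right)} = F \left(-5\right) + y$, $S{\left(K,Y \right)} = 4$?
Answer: $- \frac{221}{194843099} \approx -1.1342 \cdot 10^{-6}$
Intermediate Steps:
$d{\left(F,y \right)} = y - 5 F$ ($d{\left(F,y \right)} = - 5 F + y = y - 5 F$)
$U{\left(W,B \right)} = - 4 W - 20 B W$ ($U{\left(W,B \right)} = - 20 W B + \left(W - 5 W\right) = - 20 B W - 4 W = - 4 W - 20 B W$)
$c{\left(l,k \right)} = 2 - \frac{4}{l}$
$\frac{1}{-881645 + c{\left(-221,U{\left(1 \left(-3\right),5 \right)} \right)}} = \frac{1}{-881645 + \left(2 - \frac{4}{-221}\right)} = \frac{1}{-881645 + \left(2 - - \frac{4}{221}\right)} = \frac{1}{-881645 + \left(2 + \frac{4}{221}\right)} = \frac{1}{-881645 + \frac{446}{221}} = \frac{1}{- \frac{194843099}{221}} = - \frac{221}{194843099}$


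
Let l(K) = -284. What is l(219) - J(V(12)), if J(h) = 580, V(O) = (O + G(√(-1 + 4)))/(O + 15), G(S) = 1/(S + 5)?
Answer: -864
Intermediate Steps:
G(S) = 1/(5 + S)
V(O) = (O + 1/(5 + √3))/(15 + O) (V(O) = (O + 1/(5 + √(-1 + 4)))/(O + 15) = (O + 1/(5 + √3))/(15 + O))
l(219) - J(V(12)) = -284 - 1*580 = -284 - 580 = -864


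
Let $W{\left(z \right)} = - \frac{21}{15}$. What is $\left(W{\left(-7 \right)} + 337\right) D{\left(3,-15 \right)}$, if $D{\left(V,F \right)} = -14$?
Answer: $- \frac{23492}{5} \approx -4698.4$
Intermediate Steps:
$W{\left(z \right)} = - \frac{7}{5}$ ($W{\left(z \right)} = \left(-21\right) \frac{1}{15} = - \frac{7}{5}$)
$\left(W{\left(-7 \right)} + 337\right) D{\left(3,-15 \right)} = \left(- \frac{7}{5} + 337\right) \left(-14\right) = \frac{1678}{5} \left(-14\right) = - \frac{23492}{5}$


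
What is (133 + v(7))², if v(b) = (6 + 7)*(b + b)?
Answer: 99225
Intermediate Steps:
v(b) = 26*b (v(b) = 13*(2*b) = 26*b)
(133 + v(7))² = (133 + 26*7)² = (133 + 182)² = 315² = 99225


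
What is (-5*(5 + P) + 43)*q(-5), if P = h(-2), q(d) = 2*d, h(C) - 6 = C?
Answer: 20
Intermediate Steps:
h(C) = 6 + C
P = 4 (P = 6 - 2 = 4)
(-5*(5 + P) + 43)*q(-5) = (-5*(5 + 4) + 43)*(2*(-5)) = (-5*9 + 43)*(-10) = (-45 + 43)*(-10) = -2*(-10) = 20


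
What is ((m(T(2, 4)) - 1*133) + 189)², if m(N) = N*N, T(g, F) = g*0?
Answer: 3136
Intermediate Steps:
T(g, F) = 0
m(N) = N²
((m(T(2, 4)) - 1*133) + 189)² = ((0² - 1*133) + 189)² = ((0 - 133) + 189)² = (-133 + 189)² = 56² = 3136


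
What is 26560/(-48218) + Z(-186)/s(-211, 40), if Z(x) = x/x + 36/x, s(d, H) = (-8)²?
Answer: -25744795/47832256 ≈ -0.53823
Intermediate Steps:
s(d, H) = 64
Z(x) = 1 + 36/x
26560/(-48218) + Z(-186)/s(-211, 40) = 26560/(-48218) + ((36 - 186)/(-186))/64 = 26560*(-1/48218) - 1/186*(-150)*(1/64) = -13280/24109 + (25/31)*(1/64) = -13280/24109 + 25/1984 = -25744795/47832256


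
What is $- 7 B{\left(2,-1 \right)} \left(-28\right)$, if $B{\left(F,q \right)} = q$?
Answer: $-196$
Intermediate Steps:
$- 7 B{\left(2,-1 \right)} \left(-28\right) = \left(-7\right) \left(-1\right) \left(-28\right) = 7 \left(-28\right) = -196$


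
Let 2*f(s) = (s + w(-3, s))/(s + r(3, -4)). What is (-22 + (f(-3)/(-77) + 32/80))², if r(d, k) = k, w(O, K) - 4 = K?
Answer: 3389219089/7263025 ≈ 466.64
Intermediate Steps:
w(O, K) = 4 + K
f(s) = (4 + 2*s)/(2*(-4 + s)) (f(s) = ((s + (4 + s))/(s - 4))/2 = ((4 + 2*s)/(-4 + s))/2 = (4 + 2*s)/(2*(-4 + s)))
(-22 + (f(-3)/(-77) + 32/80))² = (-22 + (((2 - 3)/(-4 - 3))/(-77) + 32/80))² = (-22 + ((-1/(-7))*(-1/77) + 32*(1/80)))² = (-22 + (-⅐*(-1)*(-1/77) + ⅖))² = (-22 + ((⅐)*(-1/77) + ⅖))² = (-22 + (-1/539 + ⅖))² = (-22 + 1073/2695)² = (-58217/2695)² = 3389219089/7263025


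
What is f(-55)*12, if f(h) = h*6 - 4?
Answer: -4008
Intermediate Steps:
f(h) = -4 + 6*h (f(h) = 6*h - 4 = -4 + 6*h)
f(-55)*12 = (-4 + 6*(-55))*12 = (-4 - 330)*12 = -334*12 = -4008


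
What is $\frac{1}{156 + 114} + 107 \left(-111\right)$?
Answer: $- \frac{3206789}{270} \approx -11877.0$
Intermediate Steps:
$\frac{1}{156 + 114} + 107 \left(-111\right) = \frac{1}{270} - 11877 = - \frac{3206789}{270}$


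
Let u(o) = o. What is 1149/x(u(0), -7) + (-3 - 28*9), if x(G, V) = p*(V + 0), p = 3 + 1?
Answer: -8289/28 ≈ -296.04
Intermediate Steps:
p = 4
x(G, V) = 4*V (x(G, V) = 4*(V + 0) = 4*V)
1149/x(u(0), -7) + (-3 - 28*9) = 1149/((4*(-7))) + (-3 - 28*9) = 1149/(-28) + (-3 - 252) = 1149*(-1/28) - 255 = -1149/28 - 255 = -8289/28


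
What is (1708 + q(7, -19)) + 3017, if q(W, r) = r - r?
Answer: 4725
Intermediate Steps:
q(W, r) = 0
(1708 + q(7, -19)) + 3017 = (1708 + 0) + 3017 = 1708 + 3017 = 4725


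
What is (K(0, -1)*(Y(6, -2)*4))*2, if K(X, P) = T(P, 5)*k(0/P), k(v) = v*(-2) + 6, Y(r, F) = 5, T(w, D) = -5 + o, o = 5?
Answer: 0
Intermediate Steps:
T(w, D) = 0 (T(w, D) = -5 + 5 = 0)
k(v) = 6 - 2*v (k(v) = -2*v + 6 = 6 - 2*v)
K(X, P) = 0 (K(X, P) = 0*(6 - 0/P) = 0*(6 - 2*0) = 0*(6 + 0) = 0*6 = 0)
(K(0, -1)*(Y(6, -2)*4))*2 = (0*(5*4))*2 = (0*20)*2 = 0*2 = 0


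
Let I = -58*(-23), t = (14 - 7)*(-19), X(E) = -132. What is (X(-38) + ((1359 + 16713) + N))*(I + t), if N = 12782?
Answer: 36897122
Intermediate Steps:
t = -133 (t = 7*(-19) = -133)
I = 1334
(X(-38) + ((1359 + 16713) + N))*(I + t) = (-132 + ((1359 + 16713) + 12782))*(1334 - 133) = (-132 + (18072 + 12782))*1201 = (-132 + 30854)*1201 = 30722*1201 = 36897122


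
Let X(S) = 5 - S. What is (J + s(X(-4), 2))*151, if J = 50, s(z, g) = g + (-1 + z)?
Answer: 9060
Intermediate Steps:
s(z, g) = -1 + g + z
(J + s(X(-4), 2))*151 = (50 + (-1 + 2 + (5 - 1*(-4))))*151 = (50 + (-1 + 2 + (5 + 4)))*151 = (50 + (-1 + 2 + 9))*151 = (50 + 10)*151 = 60*151 = 9060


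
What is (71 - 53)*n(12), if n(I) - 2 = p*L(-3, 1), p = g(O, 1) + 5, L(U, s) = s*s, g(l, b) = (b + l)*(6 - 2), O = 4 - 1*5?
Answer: 126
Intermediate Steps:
O = -1 (O = 4 - 5 = -1)
g(l, b) = 4*b + 4*l (g(l, b) = (b + l)*4 = 4*b + 4*l)
L(U, s) = s²
p = 5 (p = (4*1 + 4*(-1)) + 5 = (4 - 4) + 5 = 0 + 5 = 5)
n(I) = 7 (n(I) = 2 + 5*1² = 2 + 5*1 = 2 + 5 = 7)
(71 - 53)*n(12) = (71 - 53)*7 = 18*7 = 126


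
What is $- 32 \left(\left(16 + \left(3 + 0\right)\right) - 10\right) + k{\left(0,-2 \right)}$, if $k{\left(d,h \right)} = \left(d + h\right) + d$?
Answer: $-290$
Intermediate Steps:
$k{\left(d,h \right)} = h + 2 d$
$- 32 \left(\left(16 + \left(3 + 0\right)\right) - 10\right) + k{\left(0,-2 \right)} = - 32 \left(\left(16 + \left(3 + 0\right)\right) - 10\right) + \left(-2 + 2 \cdot 0\right) = - 32 \left(\left(16 + 3\right) - 10\right) + \left(-2 + 0\right) = - 32 \left(19 - 10\right) - 2 = \left(-32\right) 9 - 2 = -288 - 2 = -290$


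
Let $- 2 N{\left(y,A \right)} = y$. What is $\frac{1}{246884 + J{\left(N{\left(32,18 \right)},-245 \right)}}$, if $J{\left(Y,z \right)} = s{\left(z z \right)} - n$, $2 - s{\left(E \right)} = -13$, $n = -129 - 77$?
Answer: $\frac{1}{247105} \approx 4.0469 \cdot 10^{-6}$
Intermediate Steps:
$N{\left(y,A \right)} = - \frac{y}{2}$
$n = -206$ ($n = -129 - 77 = -206$)
$s{\left(E \right)} = 15$ ($s{\left(E \right)} = 2 - -13 = 2 + 13 = 15$)
$J{\left(Y,z \right)} = 221$ ($J{\left(Y,z \right)} = 15 - -206 = 15 + 206 = 221$)
$\frac{1}{246884 + J{\left(N{\left(32,18 \right)},-245 \right)}} = \frac{1}{246884 + 221} = \frac{1}{247105}$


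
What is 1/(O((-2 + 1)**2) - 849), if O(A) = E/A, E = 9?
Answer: -1/840 ≈ -0.0011905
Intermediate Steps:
O(A) = 9/A
1/(O((-2 + 1)**2) - 849) = 1/(9/((-2 + 1)**2) - 849) = 1/(9/((-1)**2) - 849) = 1/(9/1 - 849) = 1/(9*1 - 849) = 1/(9 - 849) = 1/(-840) = -1/840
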